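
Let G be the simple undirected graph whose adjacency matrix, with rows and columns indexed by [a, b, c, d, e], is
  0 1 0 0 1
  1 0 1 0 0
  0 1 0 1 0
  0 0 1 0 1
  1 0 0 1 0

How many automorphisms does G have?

Every vertex has degree 2 and the graph is connected, so G is the 5-cycle C_5. The automorphisms of the 5-cycle are exactly the symmetries of a regular 5-gon: the dihedral group D_5, |D_5| = 10.

10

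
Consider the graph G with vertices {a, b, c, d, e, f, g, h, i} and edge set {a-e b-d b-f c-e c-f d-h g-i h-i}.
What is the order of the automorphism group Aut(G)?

2

The degree sequence is [1, 2, 2, 2, 2, 2, 1, 2, 2]; the two degree-1 vertices a and g are the ends of a path, so G = P_9. A path has exactly one nontrivial symmetry — reversal — giving Aut(G) of order 2.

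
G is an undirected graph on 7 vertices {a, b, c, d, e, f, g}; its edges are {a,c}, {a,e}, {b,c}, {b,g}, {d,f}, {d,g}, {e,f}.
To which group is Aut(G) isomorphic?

G is 2-regular and connected on 7 vertices, i.e. the cycle C_7. The automorphisms of the 7-cycle are exactly the symmetries of a regular 7-gon: the dihedral group D_7, |D_7| = 14.

D_7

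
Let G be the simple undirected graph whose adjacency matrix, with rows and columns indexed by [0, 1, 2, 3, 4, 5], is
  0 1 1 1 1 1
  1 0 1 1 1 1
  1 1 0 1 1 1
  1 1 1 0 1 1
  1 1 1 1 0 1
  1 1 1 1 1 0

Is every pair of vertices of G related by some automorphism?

All 6 vertices are pairwise adjacent: G = K_6. Every bijection on the vertex set is an automorphism of K_6; hence Aut(K_6) ≅ S_6, order 720. Under this action every vertex can be carried to every other, so G is vertex-transitive.

Yes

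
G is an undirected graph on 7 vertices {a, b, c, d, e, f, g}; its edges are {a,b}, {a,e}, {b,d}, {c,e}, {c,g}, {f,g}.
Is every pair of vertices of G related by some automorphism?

Automorphisms preserve degree, but G has vertices of degree 1 and vertices of degree 2; no automorphism maps one to the other, so G is not vertex-transitive.

No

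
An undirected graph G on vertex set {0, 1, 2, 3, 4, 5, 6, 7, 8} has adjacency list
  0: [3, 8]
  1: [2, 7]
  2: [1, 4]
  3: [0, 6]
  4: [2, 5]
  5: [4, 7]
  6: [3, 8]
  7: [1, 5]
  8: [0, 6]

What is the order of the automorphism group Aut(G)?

G has two connected components, {1, 2, 4, 5, 7} and {0, 3, 6, 8}; each is 2-regular, so G = C_5 ⊔ C_4. No automorphism exchanges components of different sizes, hence Aut(G) is the direct product D_5 × D_4, order 80.

80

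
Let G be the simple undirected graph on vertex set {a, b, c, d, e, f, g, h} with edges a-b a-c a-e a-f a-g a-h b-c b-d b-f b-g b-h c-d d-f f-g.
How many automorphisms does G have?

Degrees alone do not determine every vertex (e.g. a and b both have degree 6), but their neighbour-degree multisets differ: N(a) has degrees [1, 2, 3, 3, 4, 6] while N(b) has degrees [2, 3, 3, 3, 4, 6]. Repeating this refinement separates all vertices, so the only automorphism is the identity.

1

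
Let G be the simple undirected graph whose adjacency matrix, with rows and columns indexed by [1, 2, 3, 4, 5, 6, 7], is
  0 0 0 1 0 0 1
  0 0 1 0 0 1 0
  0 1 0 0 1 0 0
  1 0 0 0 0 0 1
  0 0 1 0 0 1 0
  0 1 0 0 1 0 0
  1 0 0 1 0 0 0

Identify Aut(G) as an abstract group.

D_4 × D_3

G has two connected components, {2, 3, 5, 6} and {1, 4, 7}; each is 2-regular, so G = C_4 ⊔ C_3. The components are non-isomorphic (different sizes), so Aut(G) = Aut(C_4) × Aut(C_3) = D_4 × D_3 of order 8·6 = 48.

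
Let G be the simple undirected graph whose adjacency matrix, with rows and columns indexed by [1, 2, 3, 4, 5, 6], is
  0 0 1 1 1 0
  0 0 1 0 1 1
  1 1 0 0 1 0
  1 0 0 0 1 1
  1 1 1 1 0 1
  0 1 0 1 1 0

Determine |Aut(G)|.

Vertex 5 is the unique vertex of degree 5; the remaining 5 vertices each have degree 3 and induce a cycle, so G is the wheel on 6 vertices with hub 5. With the hub fixed, the remaining symmetry is that of the rim cycle C_5, giving the dihedral group D_5.

10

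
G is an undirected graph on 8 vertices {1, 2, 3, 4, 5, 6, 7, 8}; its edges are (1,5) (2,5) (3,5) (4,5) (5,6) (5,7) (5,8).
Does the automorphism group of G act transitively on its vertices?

Vertex 5 is the only vertex of degree 7, so every automorphism fixes it; G is not vertex-transitive.

No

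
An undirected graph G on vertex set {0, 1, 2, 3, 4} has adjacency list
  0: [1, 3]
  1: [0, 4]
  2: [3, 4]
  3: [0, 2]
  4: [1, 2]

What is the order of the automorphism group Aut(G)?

G is 2-regular and connected on 5 vertices, i.e. the cycle C_5. The automorphisms of the 5-cycle are exactly the symmetries of a regular 5-gon: the dihedral group D_5, |D_5| = 10.

10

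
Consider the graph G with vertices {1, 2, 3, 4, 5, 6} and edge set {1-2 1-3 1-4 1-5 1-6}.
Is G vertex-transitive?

Vertex 1 is the only vertex of degree 5, so every automorphism fixes it; G is not vertex-transitive.

No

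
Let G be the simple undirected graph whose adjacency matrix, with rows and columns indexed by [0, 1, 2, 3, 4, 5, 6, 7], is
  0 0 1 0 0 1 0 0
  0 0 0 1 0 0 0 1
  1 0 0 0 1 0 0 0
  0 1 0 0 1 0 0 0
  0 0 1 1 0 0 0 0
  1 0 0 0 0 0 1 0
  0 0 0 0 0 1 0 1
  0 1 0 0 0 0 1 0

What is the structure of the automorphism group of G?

D_8

Every vertex has degree 2 and the graph is connected, so G is the 8-cycle C_8. C_8 has 8 rotations and 8 reflections, so Aut(C_8) ≅ D_8 of order 16.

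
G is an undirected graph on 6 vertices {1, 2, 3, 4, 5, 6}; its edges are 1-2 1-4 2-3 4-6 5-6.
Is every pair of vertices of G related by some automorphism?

No

Automorphisms preserve degree, but G has vertices of degree 1 and vertices of degree 2; no automorphism maps one to the other, so G is not vertex-transitive.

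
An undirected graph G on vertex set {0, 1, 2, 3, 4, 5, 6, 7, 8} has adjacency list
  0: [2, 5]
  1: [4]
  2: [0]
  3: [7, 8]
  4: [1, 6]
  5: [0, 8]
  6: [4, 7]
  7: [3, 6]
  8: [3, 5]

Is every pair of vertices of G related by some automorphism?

Automorphisms preserve degree, but G has vertices of degree 1 and vertices of degree 2; no automorphism maps one to the other, so G is not vertex-transitive.

No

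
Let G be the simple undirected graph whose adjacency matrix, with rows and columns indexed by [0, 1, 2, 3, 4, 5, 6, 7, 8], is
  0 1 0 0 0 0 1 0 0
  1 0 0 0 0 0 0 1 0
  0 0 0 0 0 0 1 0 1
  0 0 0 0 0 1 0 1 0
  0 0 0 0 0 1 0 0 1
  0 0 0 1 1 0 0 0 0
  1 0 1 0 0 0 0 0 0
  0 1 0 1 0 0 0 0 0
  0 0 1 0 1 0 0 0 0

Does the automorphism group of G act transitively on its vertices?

Every vertex has degree 2 and the graph is connected, so G is the 9-cycle C_9. The automorphisms of the 9-cycle are exactly the symmetries of a regular 9-gon: the dihedral group D_9, |D_9| = 18. This group acts transitively on the 9 vertices.

Yes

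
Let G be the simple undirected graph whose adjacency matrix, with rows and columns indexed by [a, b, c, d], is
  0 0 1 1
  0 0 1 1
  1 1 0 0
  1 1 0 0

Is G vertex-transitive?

G is 2-regular and bipartite on 2^2 = 4 vertices with girth 4; it is the hypercube graph Q_2. The symmetry group of the 2-cube is the hyperoctahedral group B_2 = Z_2 ≀ S_2, of order 2^2·2! = 8. Under this action every vertex can be carried to every other, so G is vertex-transitive.

Yes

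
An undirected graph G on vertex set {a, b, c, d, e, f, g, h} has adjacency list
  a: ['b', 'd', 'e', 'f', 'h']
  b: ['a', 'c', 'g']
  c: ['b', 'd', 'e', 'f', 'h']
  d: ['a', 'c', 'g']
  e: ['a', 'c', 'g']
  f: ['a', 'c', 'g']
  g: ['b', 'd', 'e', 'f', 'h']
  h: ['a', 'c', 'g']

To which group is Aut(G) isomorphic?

The vertices split by degree into {a, c, g} (degree 5) and {b, d, e, f, h} (degree 3); every edge runs between the two parts, so G is the complete bipartite graph K_{3,5}. The parts have unequal sizes, so no automorphism swaps them; each part is permuted independently, giving S_3 × S_5 of order 3!·5! = 720.

S_3 × S_5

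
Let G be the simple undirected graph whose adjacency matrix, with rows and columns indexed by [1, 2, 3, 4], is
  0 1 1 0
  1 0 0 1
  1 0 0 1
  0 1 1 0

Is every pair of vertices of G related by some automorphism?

G is 2-regular and connected on 4 vertices, i.e. the cycle C_4. The automorphisms of the 4-cycle are exactly the symmetries of a regular 4-gon: the dihedral group D_4, |D_4| = 8. This group acts transitively on the 4 vertices.

Yes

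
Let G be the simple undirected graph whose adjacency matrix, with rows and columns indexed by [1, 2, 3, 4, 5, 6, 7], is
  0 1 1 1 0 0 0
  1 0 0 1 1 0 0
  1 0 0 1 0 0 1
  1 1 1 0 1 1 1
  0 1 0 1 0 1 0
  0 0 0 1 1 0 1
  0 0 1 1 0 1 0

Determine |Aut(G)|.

Vertex 4 is the unique vertex of degree 6; the remaining 6 vertices each have degree 3 and induce a cycle, so G is the wheel on 7 vertices with hub 4. Every automorphism fixes the hub and acts on the rim 6-cycle, so Aut(G) ≅ Aut(C_6) = D_6 of order 12.

12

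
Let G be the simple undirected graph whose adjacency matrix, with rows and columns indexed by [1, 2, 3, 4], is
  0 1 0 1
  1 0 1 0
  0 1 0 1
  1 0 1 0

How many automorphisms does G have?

G is 2-regular and bipartite with parts {2, 4} and {1, 3} (each part is independent and every cross-pair is an edge), so G = K_{2,2}. Each part can be permuted independently (S_2 × S_2) and the two equal-size parts can also be swapped, giving (S_2 × S_2) ⋊ Z_2 of order 2·(2!)² = 8.

8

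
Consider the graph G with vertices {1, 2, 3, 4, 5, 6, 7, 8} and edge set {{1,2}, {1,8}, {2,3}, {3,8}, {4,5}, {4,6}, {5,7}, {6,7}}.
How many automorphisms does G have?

G has two connected components, {4, 5, 6, 7} and {1, 2, 3, 8}; each is 2-regular, so G = C_4 ⊔ C_4. With two isomorphic components, Aut(G) = Aut(C_4) ≀ S_2 = (D_4 × D_4) ⋊ Z_2: permute each cycle by D_4, then optionally swap the two cycles. Order 2·(2·4)² = 128.

128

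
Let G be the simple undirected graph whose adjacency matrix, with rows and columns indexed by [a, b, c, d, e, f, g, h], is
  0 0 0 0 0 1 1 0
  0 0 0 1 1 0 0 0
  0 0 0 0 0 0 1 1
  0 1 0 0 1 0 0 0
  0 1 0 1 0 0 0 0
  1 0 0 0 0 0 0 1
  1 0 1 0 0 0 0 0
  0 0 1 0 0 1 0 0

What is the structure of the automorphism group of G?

D_5 × D_3

G has two connected components, {a, c, f, g, h} and {b, d, e}; each is 2-regular, so G = C_5 ⊔ C_3. No automorphism exchanges components of different sizes, hence Aut(G) is the direct product D_5 × D_3, order 60.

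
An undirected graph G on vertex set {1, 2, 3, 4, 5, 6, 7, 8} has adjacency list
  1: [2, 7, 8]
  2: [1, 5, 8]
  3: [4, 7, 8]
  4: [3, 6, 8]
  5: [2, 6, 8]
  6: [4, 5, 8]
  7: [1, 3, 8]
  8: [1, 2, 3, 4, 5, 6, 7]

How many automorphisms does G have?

Vertex 8 is the unique vertex of degree 7; the remaining 7 vertices each have degree 3 and induce a cycle, so G is the wheel on 8 vertices with hub 8. Every automorphism fixes the hub and acts on the rim 7-cycle, so Aut(G) ≅ Aut(C_7) = D_7 of order 14.

14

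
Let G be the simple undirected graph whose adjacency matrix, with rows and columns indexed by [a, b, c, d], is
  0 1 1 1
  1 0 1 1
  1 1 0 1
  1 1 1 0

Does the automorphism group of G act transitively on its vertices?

Yes

All 4 vertices are pairwise adjacent: G = K_4. Any permutation of the 4 vertices preserves K_4, so Aut(K_4) = S_4 of order 4! = 24. This group acts transitively on the 4 vertices.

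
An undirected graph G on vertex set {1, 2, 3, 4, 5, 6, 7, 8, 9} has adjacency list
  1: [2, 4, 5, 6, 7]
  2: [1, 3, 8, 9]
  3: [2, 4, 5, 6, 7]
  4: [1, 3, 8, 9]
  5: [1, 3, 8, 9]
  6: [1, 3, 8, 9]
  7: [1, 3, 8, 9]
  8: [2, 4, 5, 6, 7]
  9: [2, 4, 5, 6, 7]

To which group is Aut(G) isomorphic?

The vertices split by degree into {1, 3, 8, 9} (degree 5) and {2, 4, 5, 6, 7} (degree 4); every edge runs between the two parts, so G is the complete bipartite graph K_{4,5}. Automorphisms preserve the bipartition setwise (since the parts differ in size) and act as S_5 × S_4 within it; |Aut| = 2880.

S_5 × S_4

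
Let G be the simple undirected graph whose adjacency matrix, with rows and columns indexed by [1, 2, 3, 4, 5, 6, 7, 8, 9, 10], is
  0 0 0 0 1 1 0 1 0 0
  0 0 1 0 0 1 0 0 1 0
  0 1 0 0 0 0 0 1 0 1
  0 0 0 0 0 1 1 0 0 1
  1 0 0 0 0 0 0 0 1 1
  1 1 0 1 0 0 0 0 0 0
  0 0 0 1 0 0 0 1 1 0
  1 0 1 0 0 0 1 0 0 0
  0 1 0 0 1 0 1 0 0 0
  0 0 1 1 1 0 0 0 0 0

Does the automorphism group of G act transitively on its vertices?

Yes

G is 3-regular on 10 vertices with no triangles and no 4-cycles (girth 5): this is the Petersen graph. Viewing the Petersen graph as the Kneser graph K(5,2) — vertices are 2-subsets of {1,…,5}, edges join disjoint pairs — its automorphisms are exactly the permutations of the 5-element set, so Aut ≅ S_5 of order 120. This group acts transitively on the 10 vertices.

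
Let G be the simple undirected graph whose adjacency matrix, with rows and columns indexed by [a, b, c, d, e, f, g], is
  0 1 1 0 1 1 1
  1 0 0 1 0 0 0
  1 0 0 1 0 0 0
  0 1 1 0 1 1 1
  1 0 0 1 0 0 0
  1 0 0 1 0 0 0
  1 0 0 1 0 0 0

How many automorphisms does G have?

240

The vertices split by degree into {a, d} (degree 5) and {b, c, e, f, g} (degree 2); every edge runs between the two parts, so G is the complete bipartite graph K_{2,5}. The parts have unequal sizes, so no automorphism swaps them; each part is permuted independently, giving S_2 × S_5 of order 2!·5! = 240.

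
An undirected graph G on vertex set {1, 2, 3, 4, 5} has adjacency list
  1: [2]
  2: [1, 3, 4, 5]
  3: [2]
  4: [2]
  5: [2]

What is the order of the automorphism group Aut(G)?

24

Vertex 2 has degree 4 and every other vertex has degree 1, so G is the star K_{1,4} with centre 2. Any automorphism fixes the centre and permutes the 4 leaves freely, so Aut(G) ≅ S_4 of order 4! = 24.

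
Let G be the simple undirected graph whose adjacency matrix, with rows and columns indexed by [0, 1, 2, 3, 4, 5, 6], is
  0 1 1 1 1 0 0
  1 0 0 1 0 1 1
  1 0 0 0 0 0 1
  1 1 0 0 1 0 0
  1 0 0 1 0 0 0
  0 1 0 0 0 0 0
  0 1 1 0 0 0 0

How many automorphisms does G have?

The degree sequence is [4, 4, 2, 3, 2, 1, 2]. Checking the degree-preserving permutations of the vertex set shows that none except the identity preserves every edge, so Aut(G) is trivial.

1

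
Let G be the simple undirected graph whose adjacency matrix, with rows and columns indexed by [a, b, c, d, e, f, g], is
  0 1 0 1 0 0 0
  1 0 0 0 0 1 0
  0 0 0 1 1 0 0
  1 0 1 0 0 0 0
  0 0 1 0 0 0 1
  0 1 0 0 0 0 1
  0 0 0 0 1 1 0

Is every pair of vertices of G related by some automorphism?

G is 2-regular and connected on 7 vertices, i.e. the cycle C_7. The automorphisms of the 7-cycle are exactly the symmetries of a regular 7-gon: the dihedral group D_7, |D_7| = 14. This group acts transitively on the 7 vertices.

Yes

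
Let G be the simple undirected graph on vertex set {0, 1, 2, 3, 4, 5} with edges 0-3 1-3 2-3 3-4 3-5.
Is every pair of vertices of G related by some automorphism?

No

Vertex 3 is the only vertex of degree 5, so every automorphism fixes it; G is not vertex-transitive.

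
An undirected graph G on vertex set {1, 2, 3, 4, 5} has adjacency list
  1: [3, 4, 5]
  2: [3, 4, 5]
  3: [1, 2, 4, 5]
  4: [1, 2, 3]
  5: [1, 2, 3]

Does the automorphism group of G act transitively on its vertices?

No

Vertex 3 is the only vertex of degree 4, so every automorphism fixes it; G is not vertex-transitive.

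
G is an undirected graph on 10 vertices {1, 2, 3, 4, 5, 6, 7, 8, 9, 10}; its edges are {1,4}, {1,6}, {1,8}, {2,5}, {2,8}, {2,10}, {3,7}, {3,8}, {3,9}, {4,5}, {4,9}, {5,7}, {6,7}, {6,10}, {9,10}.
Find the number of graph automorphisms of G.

G is 3-regular on 10 vertices with no triangles and no 4-cycles (girth 5): this is the Petersen graph. Viewing the Petersen graph as the Kneser graph K(5,2) — vertices are 2-subsets of {1,…,5}, edges join disjoint pairs — its automorphisms are exactly the permutations of the 5-element set, so Aut ≅ S_5 of order 120.

120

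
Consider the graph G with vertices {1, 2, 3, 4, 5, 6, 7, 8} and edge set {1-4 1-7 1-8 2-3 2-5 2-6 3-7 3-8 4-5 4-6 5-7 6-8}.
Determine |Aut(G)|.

G is 3-regular and bipartite on 2^3 = 8 vertices with girth 4; it is the hypercube graph Q_3. The symmetry group of the 3-cube is the hyperoctahedral group B_3 = Z_2 ≀ S_3, of order 2^3·3! = 48.

48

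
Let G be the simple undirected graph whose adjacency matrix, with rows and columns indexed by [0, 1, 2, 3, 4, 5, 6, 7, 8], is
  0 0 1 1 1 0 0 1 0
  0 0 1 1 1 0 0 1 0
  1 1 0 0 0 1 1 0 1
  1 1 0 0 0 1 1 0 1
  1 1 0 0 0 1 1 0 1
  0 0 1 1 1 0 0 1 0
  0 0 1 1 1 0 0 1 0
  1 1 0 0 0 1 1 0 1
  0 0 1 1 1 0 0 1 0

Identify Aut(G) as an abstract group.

S_5 × S_4

The vertices split by degree into {2, 3, 4, 7} (degree 5) and {0, 1, 5, 6, 8} (degree 4); every edge runs between the two parts, so G is the complete bipartite graph K_{4,5}. Automorphisms preserve the bipartition setwise (since the parts differ in size) and act as S_5 × S_4 within it; |Aut| = 2880.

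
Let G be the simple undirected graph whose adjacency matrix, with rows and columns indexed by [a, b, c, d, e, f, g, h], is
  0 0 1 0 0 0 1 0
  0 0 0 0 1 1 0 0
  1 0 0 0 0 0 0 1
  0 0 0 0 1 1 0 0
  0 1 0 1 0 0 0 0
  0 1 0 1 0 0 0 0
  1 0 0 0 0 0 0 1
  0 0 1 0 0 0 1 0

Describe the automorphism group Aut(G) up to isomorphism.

(D_4 × D_4) ⋊ Z_2

G has two connected components, {b, d, e, f} and {a, c, g, h}; each is 2-regular, so G = C_4 ⊔ C_4. With two isomorphic components, Aut(G) = Aut(C_4) ≀ S_2 = (D_4 × D_4) ⋊ Z_2: permute each cycle by D_4, then optionally swap the two cycles. Order 2·(2·4)² = 128.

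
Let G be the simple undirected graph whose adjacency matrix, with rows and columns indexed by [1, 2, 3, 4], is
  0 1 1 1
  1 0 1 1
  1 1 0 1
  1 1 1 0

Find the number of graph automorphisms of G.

24

All 4 vertices are pairwise adjacent: G = K_4. Any permutation of the 4 vertices preserves K_4, so Aut(K_4) = S_4 of order 4! = 24.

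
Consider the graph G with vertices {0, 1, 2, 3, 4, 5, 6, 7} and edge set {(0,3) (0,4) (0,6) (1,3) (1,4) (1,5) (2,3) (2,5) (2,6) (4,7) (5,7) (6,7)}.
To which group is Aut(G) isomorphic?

G is 3-regular and bipartite on 2^3 = 8 vertices with girth 4; it is the hypercube graph Q_3. The symmetry group of the 3-cube is the hyperoctahedral group B_3 = Z_2 ≀ S_3, of order 2^3·3! = 48.

the hyperoctahedral group B_3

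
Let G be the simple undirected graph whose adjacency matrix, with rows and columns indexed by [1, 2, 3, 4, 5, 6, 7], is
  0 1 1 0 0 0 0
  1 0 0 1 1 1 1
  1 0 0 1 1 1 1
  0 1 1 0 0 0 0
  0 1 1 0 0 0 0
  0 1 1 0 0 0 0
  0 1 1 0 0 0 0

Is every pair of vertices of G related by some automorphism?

Automorphisms preserve degree, but G has vertices of degree 2 and vertices of degree 5; no automorphism maps one to the other, so G is not vertex-transitive.

No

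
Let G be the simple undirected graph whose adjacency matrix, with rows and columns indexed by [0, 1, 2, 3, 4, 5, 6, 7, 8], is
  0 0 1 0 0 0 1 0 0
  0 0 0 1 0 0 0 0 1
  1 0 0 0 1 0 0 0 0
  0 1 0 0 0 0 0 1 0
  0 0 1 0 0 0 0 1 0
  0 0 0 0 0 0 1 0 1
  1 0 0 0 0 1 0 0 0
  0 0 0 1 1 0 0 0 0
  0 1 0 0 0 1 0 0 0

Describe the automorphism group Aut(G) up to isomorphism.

the dihedral group of order 18

Every vertex has degree 2 and the graph is connected, so G is the 9-cycle C_9. C_9 has 9 rotations and 9 reflections, so Aut(C_9) ≅ D_9 of order 18.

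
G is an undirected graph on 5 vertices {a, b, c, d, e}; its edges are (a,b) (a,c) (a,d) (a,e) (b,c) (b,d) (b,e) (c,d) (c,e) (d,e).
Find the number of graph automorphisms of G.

All 5 vertices are pairwise adjacent: G = K_5. Every bijection on the vertex set is an automorphism of K_5; hence Aut(K_5) ≅ S_5, order 120.

120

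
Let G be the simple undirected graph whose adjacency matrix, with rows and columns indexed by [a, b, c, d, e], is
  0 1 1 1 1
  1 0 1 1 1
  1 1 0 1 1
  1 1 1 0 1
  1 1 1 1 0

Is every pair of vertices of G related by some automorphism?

All 5 vertices are pairwise adjacent: G = K_5. Any permutation of the 5 vertices preserves K_5, so Aut(K_5) = S_5 of order 5! = 120. This group acts transitively on the 5 vertices.

Yes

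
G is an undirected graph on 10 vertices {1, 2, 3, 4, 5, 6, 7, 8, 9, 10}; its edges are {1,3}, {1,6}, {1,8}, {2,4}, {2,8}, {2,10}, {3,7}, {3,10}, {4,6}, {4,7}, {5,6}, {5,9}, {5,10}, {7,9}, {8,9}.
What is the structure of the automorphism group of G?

G is 3-regular on 10 vertices with no triangles and no 4-cycles (girth 5): this is the Petersen graph. Viewing the Petersen graph as the Kneser graph K(5,2) — vertices are 2-subsets of {1,…,5}, edges join disjoint pairs — its automorphisms are exactly the permutations of the 5-element set, so Aut ≅ S_5 of order 120.

the symmetric group S_5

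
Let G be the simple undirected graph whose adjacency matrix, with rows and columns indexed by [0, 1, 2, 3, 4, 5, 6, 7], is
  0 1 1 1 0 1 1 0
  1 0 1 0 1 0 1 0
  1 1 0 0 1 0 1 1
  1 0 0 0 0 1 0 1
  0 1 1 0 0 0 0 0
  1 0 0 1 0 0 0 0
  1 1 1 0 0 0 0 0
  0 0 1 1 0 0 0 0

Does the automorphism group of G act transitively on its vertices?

No

Vertex 1 is the only vertex of degree 4, so every automorphism fixes it; G is not vertex-transitive.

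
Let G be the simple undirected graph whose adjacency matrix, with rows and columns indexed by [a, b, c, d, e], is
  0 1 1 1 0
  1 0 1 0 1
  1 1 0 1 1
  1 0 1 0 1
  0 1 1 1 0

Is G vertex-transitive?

Vertex c is the only vertex of degree 4, so every automorphism fixes it; G is not vertex-transitive.

No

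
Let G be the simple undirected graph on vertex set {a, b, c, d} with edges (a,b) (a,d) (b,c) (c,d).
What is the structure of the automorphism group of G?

G is 2-regular and bipartite on 2^2 = 4 vertices with girth 4; it is the hypercube graph Q_2. Aut(Q_2) consists of the signed permutations of the 2 coordinate axes: 2! permutations times 2^2 sign flips, so |Aut| = 2^2·2! = 8.

Z_2^2 ⋊ S_2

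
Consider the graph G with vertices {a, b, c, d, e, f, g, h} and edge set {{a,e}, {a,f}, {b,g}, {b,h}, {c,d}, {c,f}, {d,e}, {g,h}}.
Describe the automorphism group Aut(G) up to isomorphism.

D_3 × D_5

G has two connected components, {a, c, d, e, f} and {b, g, h}; each is 2-regular, so G = C_5 ⊔ C_3. The components are non-isomorphic (different sizes), so Aut(G) = Aut(C_3) × Aut(C_5) = D_3 × D_5 of order 6·10 = 60.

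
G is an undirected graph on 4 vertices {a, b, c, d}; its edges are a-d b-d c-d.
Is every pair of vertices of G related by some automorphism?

No

Vertex d is the only vertex of degree 3, so every automorphism fixes it; G is not vertex-transitive.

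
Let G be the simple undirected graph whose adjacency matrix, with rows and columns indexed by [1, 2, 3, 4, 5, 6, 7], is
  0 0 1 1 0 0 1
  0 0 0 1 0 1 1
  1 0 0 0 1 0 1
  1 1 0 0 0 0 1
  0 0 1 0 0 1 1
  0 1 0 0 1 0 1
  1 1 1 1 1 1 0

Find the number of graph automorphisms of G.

12

Vertex 7 is the unique vertex of degree 6; the remaining 6 vertices each have degree 3 and induce a cycle, so G is the wheel on 7 vertices with hub 7. Every automorphism fixes the hub and acts on the rim 6-cycle, so Aut(G) ≅ Aut(C_6) = D_6 of order 12.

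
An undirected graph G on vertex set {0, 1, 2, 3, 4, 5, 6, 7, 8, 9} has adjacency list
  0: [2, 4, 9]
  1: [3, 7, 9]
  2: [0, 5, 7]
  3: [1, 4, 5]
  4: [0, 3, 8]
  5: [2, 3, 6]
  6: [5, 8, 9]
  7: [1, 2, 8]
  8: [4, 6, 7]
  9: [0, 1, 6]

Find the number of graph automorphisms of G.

120

G is 3-regular on 10 vertices with no triangles and no 4-cycles (girth 5): this is the Petersen graph. Viewing the Petersen graph as the Kneser graph K(5,2) — vertices are 2-subsets of {1,…,5}, edges join disjoint pairs — its automorphisms are exactly the permutations of the 5-element set, so Aut ≅ S_5 of order 120.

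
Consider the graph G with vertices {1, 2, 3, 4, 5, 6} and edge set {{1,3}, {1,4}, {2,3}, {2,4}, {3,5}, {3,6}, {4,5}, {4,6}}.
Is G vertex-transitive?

No

Automorphisms preserve degree, but G has vertices of degree 2 and vertices of degree 4; no automorphism maps one to the other, so G is not vertex-transitive.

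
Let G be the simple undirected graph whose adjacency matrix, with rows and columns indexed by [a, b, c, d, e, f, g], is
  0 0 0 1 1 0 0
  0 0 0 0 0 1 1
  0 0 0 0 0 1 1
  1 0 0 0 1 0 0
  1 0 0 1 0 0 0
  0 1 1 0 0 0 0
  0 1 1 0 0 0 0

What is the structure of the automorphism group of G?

D_4 × D_3

G has two connected components, {b, c, f, g} and {a, d, e}; each is 2-regular, so G = C_4 ⊔ C_3. No automorphism exchanges components of different sizes, hence Aut(G) is the direct product D_4 × D_3, order 48.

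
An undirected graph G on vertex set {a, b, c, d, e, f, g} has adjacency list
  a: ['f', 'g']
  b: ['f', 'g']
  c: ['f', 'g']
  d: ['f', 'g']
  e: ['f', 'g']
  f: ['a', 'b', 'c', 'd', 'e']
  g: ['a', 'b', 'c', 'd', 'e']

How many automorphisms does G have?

240

The vertices split by degree into {f, g} (degree 5) and {a, b, c, d, e} (degree 2); every edge runs between the two parts, so G is the complete bipartite graph K_{2,5}. Automorphisms preserve the bipartition setwise (since the parts differ in size) and act as S_2 × S_5 within it; |Aut| = 240.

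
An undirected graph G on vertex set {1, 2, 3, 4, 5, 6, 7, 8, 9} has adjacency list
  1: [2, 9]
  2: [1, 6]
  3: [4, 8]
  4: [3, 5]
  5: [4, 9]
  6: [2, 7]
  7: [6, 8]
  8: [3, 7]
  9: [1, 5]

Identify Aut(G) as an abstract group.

D_9

Every vertex has degree 2 and the graph is connected, so G is the 9-cycle C_9. C_9 has 9 rotations and 9 reflections, so Aut(C_9) ≅ D_9 of order 18.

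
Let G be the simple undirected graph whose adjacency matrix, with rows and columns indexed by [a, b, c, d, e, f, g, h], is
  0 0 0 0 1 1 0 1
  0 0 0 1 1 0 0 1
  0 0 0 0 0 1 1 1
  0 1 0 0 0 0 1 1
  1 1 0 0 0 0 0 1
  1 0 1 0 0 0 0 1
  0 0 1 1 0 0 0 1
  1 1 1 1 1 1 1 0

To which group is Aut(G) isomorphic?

Vertex h is the unique vertex of degree 7; the remaining 7 vertices each have degree 3 and induce a cycle, so G is the wheel on 8 vertices with hub h. With the hub fixed, the remaining symmetry is that of the rim cycle C_7, giving the dihedral group D_7.

the dihedral group of order 14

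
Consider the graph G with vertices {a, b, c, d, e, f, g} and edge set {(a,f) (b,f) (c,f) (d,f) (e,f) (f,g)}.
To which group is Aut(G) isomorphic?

the symmetric group on 6 letters

Vertex f has degree 6 and every other vertex has degree 1, so G is the star K_{1,6} with centre f. The 6 leaves are pairwise interchangeable while the centre is fixed, giving Aut(G) = S_6.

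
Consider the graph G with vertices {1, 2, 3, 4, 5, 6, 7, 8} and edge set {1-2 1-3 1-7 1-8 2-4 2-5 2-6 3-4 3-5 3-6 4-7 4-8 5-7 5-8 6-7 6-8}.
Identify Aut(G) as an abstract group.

G is 4-regular and bipartite with parts {1, 4, 5, 6} and {2, 3, 7, 8} (each part is independent and every cross-pair is an edge), so G = K_{4,4}. Each part can be permuted independently (S_4 × S_4) and the two equal-size parts can also be swapped, giving (S_4 × S_4) ⋊ Z_2 of order 2·(4!)² = 1152.

S_4 ≀ Z_2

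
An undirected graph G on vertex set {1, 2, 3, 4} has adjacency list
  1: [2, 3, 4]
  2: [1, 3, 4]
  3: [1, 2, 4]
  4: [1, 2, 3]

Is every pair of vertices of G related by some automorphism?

Yes

All 4 vertices are pairwise adjacent: G = K_4. Any permutation of the 4 vertices preserves K_4, so Aut(K_4) = S_4 of order 4! = 24. Under this action every vertex can be carried to every other, so G is vertex-transitive.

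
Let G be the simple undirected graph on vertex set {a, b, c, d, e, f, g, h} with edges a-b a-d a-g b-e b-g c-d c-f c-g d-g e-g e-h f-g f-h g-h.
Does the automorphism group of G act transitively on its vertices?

No

Vertex g is the only vertex of degree 7, so every automorphism fixes it; G is not vertex-transitive.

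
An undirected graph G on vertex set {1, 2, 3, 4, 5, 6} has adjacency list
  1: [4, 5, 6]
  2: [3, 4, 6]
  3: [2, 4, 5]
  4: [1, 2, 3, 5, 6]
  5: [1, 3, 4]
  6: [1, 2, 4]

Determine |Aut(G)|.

Vertex 4 is the unique vertex of degree 5; the remaining 5 vertices each have degree 3 and induce a cycle, so G is the wheel on 6 vertices with hub 4. With the hub fixed, the remaining symmetry is that of the rim cycle C_5, giving the dihedral group D_5.

10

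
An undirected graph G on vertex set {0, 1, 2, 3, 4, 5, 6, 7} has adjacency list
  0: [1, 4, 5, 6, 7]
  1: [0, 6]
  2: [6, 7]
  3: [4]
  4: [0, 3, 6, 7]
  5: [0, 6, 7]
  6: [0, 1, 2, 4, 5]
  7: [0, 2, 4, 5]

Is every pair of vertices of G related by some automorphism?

Vertex 3 is the only vertex of degree 1, so every automorphism fixes it; G is not vertex-transitive.

No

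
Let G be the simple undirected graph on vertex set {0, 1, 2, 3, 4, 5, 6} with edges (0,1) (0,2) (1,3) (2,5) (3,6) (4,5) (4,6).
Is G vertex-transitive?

G is 2-regular and connected on 7 vertices, i.e. the cycle C_7. C_7 has 7 rotations and 7 reflections, so Aut(C_7) ≅ D_7 of order 14. Under this action every vertex can be carried to every other, so G is vertex-transitive.

Yes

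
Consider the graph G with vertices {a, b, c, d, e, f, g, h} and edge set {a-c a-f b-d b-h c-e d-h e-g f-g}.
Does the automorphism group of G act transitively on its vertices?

No

G has two connected components, {a, c, e, f, g} and {b, d, h}; each is 2-regular, so G = C_5 ⊔ C_3. The orbit of a under Aut(G) is {a, c, e, f, g}, which does not contain b, so G is not vertex-transitive.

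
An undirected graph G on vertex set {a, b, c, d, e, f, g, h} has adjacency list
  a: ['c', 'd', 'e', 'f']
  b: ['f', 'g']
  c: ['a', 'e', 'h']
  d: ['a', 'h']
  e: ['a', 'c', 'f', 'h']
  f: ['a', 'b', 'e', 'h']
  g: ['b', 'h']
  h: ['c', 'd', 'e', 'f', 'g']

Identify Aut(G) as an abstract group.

1

Degrees alone do not determine every vertex (e.g. a and e both have degree 4), but their neighbour-degree multisets differ: N(a) has degrees [2, 3, 4, 4] while N(e) has degrees [3, 4, 4, 5]. Repeating this refinement separates all vertices, so the only automorphism is the identity.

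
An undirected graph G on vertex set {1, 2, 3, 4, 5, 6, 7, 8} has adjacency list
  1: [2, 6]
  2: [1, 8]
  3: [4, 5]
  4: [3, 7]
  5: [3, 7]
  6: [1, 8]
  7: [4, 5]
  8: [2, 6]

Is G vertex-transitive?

Yes

G has two connected components, {1, 2, 6, 8} and {3, 4, 5, 7}; each is 2-regular, so G = C_4 ⊔ C_4. Aut of a disjoint union of two copies of C_4 is the wreath product D_4 ≀ Z_2, of order 2·8² = 128. This group acts transitively on the 8 vertices.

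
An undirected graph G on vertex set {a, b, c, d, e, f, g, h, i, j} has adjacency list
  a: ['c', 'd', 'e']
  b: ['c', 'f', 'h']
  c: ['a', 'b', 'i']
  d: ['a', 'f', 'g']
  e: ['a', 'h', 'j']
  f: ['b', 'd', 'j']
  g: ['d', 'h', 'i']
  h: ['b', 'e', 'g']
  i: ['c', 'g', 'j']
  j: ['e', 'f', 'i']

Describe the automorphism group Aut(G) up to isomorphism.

S_5

G is 3-regular on 10 vertices with no triangles and no 4-cycles (girth 5): this is the Petersen graph. Viewing the Petersen graph as the Kneser graph K(5,2) — vertices are 2-subsets of {1,…,5}, edges join disjoint pairs — its automorphisms are exactly the permutations of the 5-element set, so Aut ≅ S_5 of order 120.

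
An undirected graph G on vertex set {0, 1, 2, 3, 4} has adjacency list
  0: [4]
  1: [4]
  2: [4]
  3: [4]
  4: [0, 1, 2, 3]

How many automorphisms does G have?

Vertex 4 has degree 4 and every other vertex has degree 1, so G is the star K_{1,4} with centre 4. The 4 leaves are pairwise interchangeable while the centre is fixed, giving Aut(G) = S_4.

24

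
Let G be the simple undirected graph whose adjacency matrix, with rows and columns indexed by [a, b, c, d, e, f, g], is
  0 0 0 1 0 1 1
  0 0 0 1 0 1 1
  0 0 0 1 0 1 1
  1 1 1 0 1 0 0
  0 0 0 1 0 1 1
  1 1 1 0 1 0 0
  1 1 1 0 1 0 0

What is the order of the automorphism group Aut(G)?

144

The vertices split by degree into {d, f, g} (degree 4) and {a, b, c, e} (degree 3); every edge runs between the two parts, so G is the complete bipartite graph K_{3,4}. The parts have unequal sizes, so no automorphism swaps them; each part is permuted independently, giving S_3 × S_4 of order 3!·4! = 144.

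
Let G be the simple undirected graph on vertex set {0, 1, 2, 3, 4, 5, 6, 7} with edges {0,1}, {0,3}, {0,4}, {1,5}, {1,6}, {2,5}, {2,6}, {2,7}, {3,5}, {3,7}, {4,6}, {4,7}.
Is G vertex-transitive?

G is 3-regular and bipartite on 2^3 = 8 vertices with girth 4; it is the hypercube graph Q_3. The symmetry group of the 3-cube is the hyperoctahedral group B_3 = Z_2 ≀ S_3, of order 2^3·3! = 48. This group acts transitively on the 8 vertices.

Yes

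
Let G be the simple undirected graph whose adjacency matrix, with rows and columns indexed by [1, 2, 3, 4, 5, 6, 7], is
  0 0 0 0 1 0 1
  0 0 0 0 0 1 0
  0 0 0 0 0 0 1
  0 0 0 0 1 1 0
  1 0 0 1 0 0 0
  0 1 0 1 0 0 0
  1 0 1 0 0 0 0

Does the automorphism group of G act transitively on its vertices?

No

Automorphisms preserve degree, but G has vertices of degree 1 and vertices of degree 2; no automorphism maps one to the other, so G is not vertex-transitive.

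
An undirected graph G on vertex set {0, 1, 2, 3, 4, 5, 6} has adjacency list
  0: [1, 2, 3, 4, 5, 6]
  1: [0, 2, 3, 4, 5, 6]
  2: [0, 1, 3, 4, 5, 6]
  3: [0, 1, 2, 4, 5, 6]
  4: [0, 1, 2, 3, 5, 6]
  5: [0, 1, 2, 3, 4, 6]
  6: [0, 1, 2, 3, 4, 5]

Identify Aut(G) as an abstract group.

Every vertex has degree 6, so G is the complete graph K_7. Any permutation of the 7 vertices preserves K_7, so Aut(K_7) = S_7 of order 7! = 5040.

S_7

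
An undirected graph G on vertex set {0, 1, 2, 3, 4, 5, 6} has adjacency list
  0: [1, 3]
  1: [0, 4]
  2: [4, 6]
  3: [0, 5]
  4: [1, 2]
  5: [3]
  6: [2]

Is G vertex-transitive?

Automorphisms preserve degree, but G has vertices of degree 1 and vertices of degree 2; no automorphism maps one to the other, so G is not vertex-transitive.

No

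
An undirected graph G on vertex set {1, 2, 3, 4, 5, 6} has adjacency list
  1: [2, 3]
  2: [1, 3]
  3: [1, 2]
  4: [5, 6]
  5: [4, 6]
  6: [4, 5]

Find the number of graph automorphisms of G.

G has two connected components, {1, 2, 3} and {4, 5, 6}; each is 2-regular, so G = C_3 ⊔ C_3. Aut of a disjoint union of two copies of C_3 is the wreath product D_3 ≀ Z_2, of order 2·6² = 72.

72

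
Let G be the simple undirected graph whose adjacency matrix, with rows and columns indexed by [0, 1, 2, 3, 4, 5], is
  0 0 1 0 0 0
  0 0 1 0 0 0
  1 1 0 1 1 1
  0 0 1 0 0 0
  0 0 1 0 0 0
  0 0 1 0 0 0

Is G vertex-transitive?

Vertex 2 is the only vertex of degree 5, so every automorphism fixes it; G is not vertex-transitive.

No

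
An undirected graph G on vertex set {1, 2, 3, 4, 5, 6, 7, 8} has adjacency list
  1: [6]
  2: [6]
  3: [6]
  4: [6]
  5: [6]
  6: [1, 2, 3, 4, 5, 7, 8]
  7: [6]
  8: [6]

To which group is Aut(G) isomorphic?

Vertex 6 has degree 7 and every other vertex has degree 1, so G is the star K_{1,7} with centre 6. Any automorphism fixes the centre and permutes the 7 leaves freely, so Aut(G) ≅ S_7 of order 7! = 5040.

S_7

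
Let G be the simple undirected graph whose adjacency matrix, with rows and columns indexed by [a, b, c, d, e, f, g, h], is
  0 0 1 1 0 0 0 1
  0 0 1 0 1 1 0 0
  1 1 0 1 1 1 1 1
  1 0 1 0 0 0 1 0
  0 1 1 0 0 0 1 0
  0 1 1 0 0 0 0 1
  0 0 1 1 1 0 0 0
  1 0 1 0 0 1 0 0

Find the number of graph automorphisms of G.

14

Vertex c is the unique vertex of degree 7; the remaining 7 vertices each have degree 3 and induce a cycle, so G is the wheel on 8 vertices with hub c. With the hub fixed, the remaining symmetry is that of the rim cycle C_7, giving the dihedral group D_7.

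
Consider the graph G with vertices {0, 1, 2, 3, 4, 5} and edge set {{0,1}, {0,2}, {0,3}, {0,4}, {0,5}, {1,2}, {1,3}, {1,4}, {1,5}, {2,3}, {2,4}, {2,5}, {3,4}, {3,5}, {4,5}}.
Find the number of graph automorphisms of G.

Every vertex has degree 5, so G is the complete graph K_6. Every bijection on the vertex set is an automorphism of K_6; hence Aut(K_6) ≅ S_6, order 720.

720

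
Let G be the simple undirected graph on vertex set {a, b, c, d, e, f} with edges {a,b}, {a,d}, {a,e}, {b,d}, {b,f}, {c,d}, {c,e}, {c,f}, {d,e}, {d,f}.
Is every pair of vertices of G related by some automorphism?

No

Vertex d is the only vertex of degree 5, so every automorphism fixes it; G is not vertex-transitive.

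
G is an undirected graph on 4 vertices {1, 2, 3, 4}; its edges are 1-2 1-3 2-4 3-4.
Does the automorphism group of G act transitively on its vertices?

G is 2-regular and bipartite on 2^2 = 4 vertices with girth 4; it is the hypercube graph Q_2. The symmetry group of the 2-cube is the hyperoctahedral group B_2 = Z_2 ≀ S_2, of order 2^2·2! = 8. This group acts transitively on the 4 vertices.

Yes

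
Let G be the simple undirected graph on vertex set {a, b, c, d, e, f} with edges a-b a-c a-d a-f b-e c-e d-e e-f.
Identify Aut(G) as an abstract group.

S_2 × S_4

The vertices split by degree into {a, e} (degree 4) and {b, c, d, f} (degree 2); every edge runs between the two parts, so G is the complete bipartite graph K_{2,4}. The parts have unequal sizes, so no automorphism swaps them; each part is permuted independently, giving S_2 × S_4 of order 2!·4! = 48.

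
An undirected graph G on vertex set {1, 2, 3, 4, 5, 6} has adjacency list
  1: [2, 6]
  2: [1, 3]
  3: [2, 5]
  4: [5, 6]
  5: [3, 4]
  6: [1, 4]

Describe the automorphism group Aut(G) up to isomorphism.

the dihedral group of order 12

Every vertex has degree 2 and the graph is connected, so G is the 6-cycle C_6. C_6 has 6 rotations and 6 reflections, so Aut(C_6) ≅ D_6 of order 12.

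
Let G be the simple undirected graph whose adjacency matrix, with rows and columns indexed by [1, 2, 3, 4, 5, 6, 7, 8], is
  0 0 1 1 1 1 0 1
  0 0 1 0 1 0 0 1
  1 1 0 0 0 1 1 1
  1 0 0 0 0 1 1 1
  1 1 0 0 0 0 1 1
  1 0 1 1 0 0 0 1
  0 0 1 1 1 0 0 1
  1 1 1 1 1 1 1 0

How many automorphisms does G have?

1

The degree sequence is [5, 3, 5, 4, 4, 4, 4, 7]. Checking the degree-preserving permutations of the vertex set shows that none except the identity preserves every edge, so Aut(G) is trivial.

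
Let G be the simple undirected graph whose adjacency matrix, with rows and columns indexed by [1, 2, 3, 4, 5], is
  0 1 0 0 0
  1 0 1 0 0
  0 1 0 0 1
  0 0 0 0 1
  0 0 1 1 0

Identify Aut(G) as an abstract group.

Z_2

The degree sequence is [1, 2, 2, 1, 2]; the two degree-1 vertices 1 and 4 are the ends of a path, so G = P_5. A path has exactly one nontrivial symmetry — reversal — giving Aut(G) of order 2.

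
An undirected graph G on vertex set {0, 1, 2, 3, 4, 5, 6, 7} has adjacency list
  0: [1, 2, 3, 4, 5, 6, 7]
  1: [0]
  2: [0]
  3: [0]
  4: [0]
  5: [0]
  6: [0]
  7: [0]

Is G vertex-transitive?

Vertex 0 is the only vertex of degree 7, so every automorphism fixes it; G is not vertex-transitive.

No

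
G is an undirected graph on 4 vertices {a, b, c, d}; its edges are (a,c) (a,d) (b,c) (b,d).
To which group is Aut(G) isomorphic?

the dihedral group of order 8

Every vertex has degree 2 and the graph is connected, so G is the 4-cycle C_4. The automorphisms of the 4-cycle are exactly the symmetries of a regular 4-gon: the dihedral group D_4, |D_4| = 8.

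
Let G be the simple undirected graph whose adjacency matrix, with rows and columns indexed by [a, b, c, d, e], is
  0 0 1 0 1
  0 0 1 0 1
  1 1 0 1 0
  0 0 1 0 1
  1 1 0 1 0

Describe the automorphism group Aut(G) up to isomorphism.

The vertices split by degree into {c, e} (degree 3) and {a, b, d} (degree 2); every edge runs between the two parts, so G is the complete bipartite graph K_{2,3}. The parts have unequal sizes, so no automorphism swaps them; each part is permuted independently, giving S_2 × S_3 of order 2!·3! = 12.

S_2 × S_3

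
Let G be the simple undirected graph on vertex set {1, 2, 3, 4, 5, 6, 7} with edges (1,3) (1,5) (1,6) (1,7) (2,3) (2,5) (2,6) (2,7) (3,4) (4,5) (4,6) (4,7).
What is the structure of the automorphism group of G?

The vertices split by degree into {1, 2, 4} (degree 4) and {3, 5, 6, 7} (degree 3); every edge runs between the two parts, so G is the complete bipartite graph K_{3,4}. Automorphisms preserve the bipartition setwise (since the parts differ in size) and act as S_3 × S_4 within it; |Aut| = 144.

S_3 × S_4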